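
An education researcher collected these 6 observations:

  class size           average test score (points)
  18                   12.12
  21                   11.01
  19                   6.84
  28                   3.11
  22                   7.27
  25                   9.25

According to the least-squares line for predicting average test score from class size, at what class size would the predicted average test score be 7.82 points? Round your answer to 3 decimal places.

n = 6, Σx = 133, Σy = 49.6, Σxy = 1057.6, Σx² = 3019
Sxx = Σx² − (Σx)²/n = 3019 − 2948.166667 = 70.833333
Sxy = Σxy − (Σx)(Σy)/n = 1057.6 − 1099.466667 = -41.866667
b = Sxy/Sxx = -41.866667/70.833333 = -0.591059
a = ȳ − b·x̄ = 8.266667 − (-0.591059)·22.166667 = 21.368471
Set a + b·x = 7.82: x = (7.82 − 21.368471) / (-0.591059) = 22.922373

22.922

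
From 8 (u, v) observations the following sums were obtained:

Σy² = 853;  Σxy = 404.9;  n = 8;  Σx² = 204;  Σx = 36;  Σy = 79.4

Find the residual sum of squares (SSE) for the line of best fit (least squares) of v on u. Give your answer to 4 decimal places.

Sxx = Σx² − (Σx)²/n = 204 − 162 = 42
Sxy = Σxy − (Σx)(Σy)/n = 404.9 − 357.3 = 47.6
Syy = Σy² − (Σy)²/n = 853 − 788.045 = 64.955
b = Sxy/Sxx = 47.6/42 = 1.133333
SSE = Syy − b·Sxy = 64.955 − 1.133333·47.6 = 11.008333

11.0083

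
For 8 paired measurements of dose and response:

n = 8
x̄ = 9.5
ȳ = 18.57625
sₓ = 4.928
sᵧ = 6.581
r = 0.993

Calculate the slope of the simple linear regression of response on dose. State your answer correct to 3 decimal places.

1.326

b = r · sᵧ/sₓ = 0.993 · 6.581/4.928 = 1.326082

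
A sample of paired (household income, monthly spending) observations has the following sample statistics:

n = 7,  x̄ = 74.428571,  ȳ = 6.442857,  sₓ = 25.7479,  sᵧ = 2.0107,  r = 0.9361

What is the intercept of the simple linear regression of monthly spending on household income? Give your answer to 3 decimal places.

1.002

b = r · sᵧ/sₓ = 0.9361 · 2.0107/25.7479 = 0.073102
a = ȳ − b·x̄ = 6.442857 − 0.073102·74.428571 = 1.001999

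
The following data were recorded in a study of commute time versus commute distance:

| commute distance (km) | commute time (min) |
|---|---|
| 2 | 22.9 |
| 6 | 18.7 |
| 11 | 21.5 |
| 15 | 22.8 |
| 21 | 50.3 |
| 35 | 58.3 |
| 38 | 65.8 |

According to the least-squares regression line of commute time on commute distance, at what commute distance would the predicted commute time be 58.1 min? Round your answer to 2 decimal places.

n = 7, Σx = 128, Σy = 260.3, Σxy = 6333.7, Σx² = 3496
Sxx = Σx² − (Σx)²/n = 3496 − 2340.571429 = 1155.428571
Sxy = Σxy − (Σx)(Σy)/n = 6333.7 − 4759.771429 = 1573.928571
b = Sxy/Sxx = 1573.928571/1155.428571 = 1.362203
a = ȳ − b·x̄ = 37.185714 − 1.362203·18.285714 = 12.276855
Set a + b·x = 58.1: x = (58.1 − 12.276855) / 1.362203 = 33.638993

33.64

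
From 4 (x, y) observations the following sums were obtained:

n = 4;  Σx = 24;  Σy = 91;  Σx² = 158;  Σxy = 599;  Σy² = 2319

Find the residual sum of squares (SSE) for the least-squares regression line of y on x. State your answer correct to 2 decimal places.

Sxx = Σx² − (Σx)²/n = 158 − 144 = 14
Sxy = Σxy − (Σx)(Σy)/n = 599 − 546 = 53
Syy = Σy² − (Σy)²/n = 2319 − 2070.25 = 248.75
b = Sxy/Sxx = 53/14 = 3.785714
SSE = Syy − b·Sxy = 248.75 − 3.785714·53 = 48.107143

48.11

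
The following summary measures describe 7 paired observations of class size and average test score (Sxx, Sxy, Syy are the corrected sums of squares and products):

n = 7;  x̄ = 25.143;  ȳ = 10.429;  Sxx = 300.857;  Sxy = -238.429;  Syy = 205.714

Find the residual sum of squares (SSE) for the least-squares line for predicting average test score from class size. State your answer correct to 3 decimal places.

b = Sxy/Sxx = -238.429/300.857 = -0.792499
SSE = Syy − b·Sxy = 205.714 − (-0.792499)·(-238.429) = 16.759154

16.759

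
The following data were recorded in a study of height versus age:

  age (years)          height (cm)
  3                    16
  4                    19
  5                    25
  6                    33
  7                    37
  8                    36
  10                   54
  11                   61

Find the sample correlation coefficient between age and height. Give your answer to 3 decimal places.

0.985

n = 8, Σx = 54, Σy = 281, Σxy = 2205, Σx² = 420, Σy² = 11633
Sxx = Σx² − (Σx)²/n = 420 − 364.5 = 55.5
Sxy = Σxy − (Σx)(Σy)/n = 2205 − 1896.75 = 308.25
Syy = Σy² − (Σy)²/n = 11633 − 9870.125 = 1762.875
r = Sxy/√(Sxx·Syy) = 308.25/√(97839.5625) = 308.25/312.793162 = 0.985476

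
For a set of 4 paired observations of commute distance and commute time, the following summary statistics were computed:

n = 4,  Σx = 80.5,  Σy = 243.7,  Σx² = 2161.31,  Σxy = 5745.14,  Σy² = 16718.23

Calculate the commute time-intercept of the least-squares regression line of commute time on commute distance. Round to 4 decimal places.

29.6664

Sxx = Σx² − (Σx)²/n = 2161.31 − 1620.0625 = 541.2475
Sxy = Σxy − (Σx)(Σy)/n = 5745.14 − 4904.4625 = 840.6775
b = Sxy/Sxx = 840.6775/541.2475 = 1.553222
a = ȳ − b·x̄ = 60.925 − 1.553222·20.125 = 29.666408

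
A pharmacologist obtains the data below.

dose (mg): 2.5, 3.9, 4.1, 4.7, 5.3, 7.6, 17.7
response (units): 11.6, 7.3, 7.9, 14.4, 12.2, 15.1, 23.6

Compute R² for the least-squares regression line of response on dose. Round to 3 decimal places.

n = 7, Σx = 45.8, Σy = 92.1, Σxy = 754.68, Σx² = 459.5, Σy² = 1391.43
Sxx = Σx² − (Σx)²/n = 459.5 − 299.662857 = 159.837143
Sxy = Σxy − (Σx)(Σy)/n = 754.68 − 602.597143 = 152.082857
Syy = Σy² − (Σy)²/n = 1391.43 − 1211.772857 = 179.657143
R² = Sxy²/(Sxx·Syy) = (152.082857)²/(159.837143·179.657143) = 0.805450

0.805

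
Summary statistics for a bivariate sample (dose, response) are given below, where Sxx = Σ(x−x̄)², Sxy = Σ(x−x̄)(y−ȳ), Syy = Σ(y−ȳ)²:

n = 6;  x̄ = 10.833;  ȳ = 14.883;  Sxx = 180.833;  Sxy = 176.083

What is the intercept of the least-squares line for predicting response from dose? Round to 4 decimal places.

b = Sxy/Sxx = 176.083/180.833 = 0.973733
a = ȳ − b·x̄ = 14.883 − 0.973733·10.833 = 4.334554

4.3346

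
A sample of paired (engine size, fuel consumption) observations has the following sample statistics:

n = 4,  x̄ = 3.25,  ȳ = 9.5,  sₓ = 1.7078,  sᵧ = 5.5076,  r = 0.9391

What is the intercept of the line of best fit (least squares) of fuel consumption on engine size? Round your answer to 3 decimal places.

-0.343

b = r · sᵧ/sₓ = 0.9391 · 5.5076/1.7078 = 3.028567
a = ȳ − b·x̄ = 9.5 − 3.028567·3.25 = -0.342844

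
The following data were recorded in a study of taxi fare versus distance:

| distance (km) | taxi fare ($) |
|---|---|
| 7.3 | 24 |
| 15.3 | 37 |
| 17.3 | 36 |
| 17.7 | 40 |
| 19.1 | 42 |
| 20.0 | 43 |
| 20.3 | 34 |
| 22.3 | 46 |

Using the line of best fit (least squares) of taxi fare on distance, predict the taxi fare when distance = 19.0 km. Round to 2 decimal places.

n = 8, Σx = 139.3, Σy = 302, Σxy = 5450.3, Σx² = 2574.15
Sxx = Σx² − (Σx)²/n = 2574.15 − 2425.56125 = 148.58875
Sxy = Σxy − (Σx)(Σy)/n = 5450.3 − 5258.575 = 191.725
b = Sxy/Sxx = 191.725/148.58875 = 1.290306
a = ȳ − b·x̄ = 37.75 − 1.290306·17.4125 = 15.282542
ŷ(19.0) = a + b·19.0 = 15.282542 + 1.290306·19 = 39.798361

39.80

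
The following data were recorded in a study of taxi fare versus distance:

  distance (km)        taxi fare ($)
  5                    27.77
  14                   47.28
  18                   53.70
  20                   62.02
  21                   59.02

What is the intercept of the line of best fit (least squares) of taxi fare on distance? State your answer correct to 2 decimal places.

17.65

n = 5, Σx = 78, Σy = 249.79, Σxy = 4247.19, Σx² = 1386
Sxx = Σx² − (Σx)²/n = 1386 − 1216.8 = 169.2
Sxy = Σxy − (Σx)(Σy)/n = 4247.19 − 3896.724 = 350.466
b = Sxy/Sxx = 350.466/169.2 = 2.071312
a = ȳ − b·x̄ = 49.958 − 2.071312·15.6 = 17.645532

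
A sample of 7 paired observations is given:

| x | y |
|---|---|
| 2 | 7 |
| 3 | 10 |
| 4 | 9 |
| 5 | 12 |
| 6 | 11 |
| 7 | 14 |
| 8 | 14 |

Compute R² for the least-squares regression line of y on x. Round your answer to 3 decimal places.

n = 7, Σx = 35, Σy = 77, Σxy = 416, Σx² = 203, Σy² = 887
Sxx = Σx² − (Σx)²/n = 203 − 175 = 28
Sxy = Σxy − (Σx)(Σy)/n = 416 − 385 = 31
Syy = Σy² − (Σy)²/n = 887 − 847 = 40
R² = Sxy²/(Sxx·Syy) = (31)²/(28·40) = 0.858036

0.858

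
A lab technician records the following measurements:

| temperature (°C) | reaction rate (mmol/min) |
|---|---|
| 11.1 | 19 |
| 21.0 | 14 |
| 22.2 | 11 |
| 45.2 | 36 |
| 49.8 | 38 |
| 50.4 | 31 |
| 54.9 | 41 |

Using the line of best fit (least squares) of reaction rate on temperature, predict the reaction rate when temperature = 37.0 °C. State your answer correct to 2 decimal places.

27.54

n = 7, Σx = 254.6, Σy = 190, Σxy = 8082, Σx² = 11134.3
Sxx = Σx² − (Σx)²/n = 11134.3 − 9260.165714 = 1874.134286
Sxy = Σxy − (Σx)(Σy)/n = 8082 − 6910.571429 = 1171.428571
b = Sxy/Sxx = 1171.428571/1874.134286 = 0.625050
a = ȳ − b·x̄ = 27.142857 − 0.625050·36.371429 = 4.408878
ŷ(37.0) = a + b·37.0 = 4.408878 + 0.625050·37 = 27.535746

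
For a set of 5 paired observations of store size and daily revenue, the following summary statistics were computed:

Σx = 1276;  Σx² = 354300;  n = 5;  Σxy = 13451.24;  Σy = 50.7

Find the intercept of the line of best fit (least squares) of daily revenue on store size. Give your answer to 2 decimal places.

Sxx = Σx² − (Σx)²/n = 354300 − 325635.2 = 28664.8
Sxy = Σxy − (Σx)(Σy)/n = 13451.24 − 12938.64 = 512.6
b = Sxy/Sxx = 512.6/28664.8 = 0.017883
a = ȳ − b·x̄ = 10.14 − 0.017883·255.2 = 5.576371

5.58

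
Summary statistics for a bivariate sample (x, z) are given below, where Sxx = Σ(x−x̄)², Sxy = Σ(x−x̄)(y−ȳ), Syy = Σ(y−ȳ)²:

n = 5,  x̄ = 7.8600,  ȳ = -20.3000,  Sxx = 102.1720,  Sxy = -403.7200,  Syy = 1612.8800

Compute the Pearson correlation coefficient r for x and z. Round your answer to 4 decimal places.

-0.9945

r = Sxy/√(Sxx·Syy) = -403.72/√(164791.17536) = -403.72/405.944793 = -0.994519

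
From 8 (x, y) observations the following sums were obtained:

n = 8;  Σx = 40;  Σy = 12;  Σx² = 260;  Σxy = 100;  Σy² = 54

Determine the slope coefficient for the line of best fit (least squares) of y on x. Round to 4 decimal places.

0.6667

Sxx = Σx² − (Σx)²/n = 260 − 200 = 60
Sxy = Σxy − (Σx)(Σy)/n = 100 − 60 = 40
b = Sxy/Sxx = 40/60 = 0.666667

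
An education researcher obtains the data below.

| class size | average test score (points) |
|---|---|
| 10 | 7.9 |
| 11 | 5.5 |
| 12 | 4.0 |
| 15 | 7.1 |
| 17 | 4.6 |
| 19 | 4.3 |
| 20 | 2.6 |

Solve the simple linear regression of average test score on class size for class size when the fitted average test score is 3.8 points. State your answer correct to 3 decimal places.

19.256

n = 7, Σx = 104, Σy = 36, Σxy = 505.9, Σx² = 1640
Sxx = Σx² − (Σx)²/n = 1640 − 1545.142857 = 94.857143
Sxy = Σxy − (Σx)(Σy)/n = 505.9 − 534.857143 = -28.957143
b = Sxy/Sxx = -28.957143/94.857143 = -0.305271
a = ȳ − b·x̄ = 5.142857 − (-0.305271)·14.857143 = 9.678313
Set a + b·x = 3.8: x = (3.8 − 9.678313) / (-0.305271) = 19.256043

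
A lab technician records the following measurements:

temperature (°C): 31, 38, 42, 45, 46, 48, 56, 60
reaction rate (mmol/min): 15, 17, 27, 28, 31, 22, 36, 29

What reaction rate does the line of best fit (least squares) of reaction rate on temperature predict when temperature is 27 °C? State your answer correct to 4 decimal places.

14.3456

n = 8, Σx = 366, Σy = 205, Σxy = 9743, Σx² = 17350
Sxx = Σx² − (Σx)²/n = 17350 − 16744.5 = 605.5
Sxy = Σxy − (Σx)(Σy)/n = 9743 − 9378.75 = 364.25
b = Sxy/Sxx = 364.25/605.5 = 0.601569
a = ȳ − b·x̄ = 25.625 − 0.601569·45.75 = -1.896780
ŷ(27) = a + b·27 = -1.896780 + 0.601569·27 = 14.345582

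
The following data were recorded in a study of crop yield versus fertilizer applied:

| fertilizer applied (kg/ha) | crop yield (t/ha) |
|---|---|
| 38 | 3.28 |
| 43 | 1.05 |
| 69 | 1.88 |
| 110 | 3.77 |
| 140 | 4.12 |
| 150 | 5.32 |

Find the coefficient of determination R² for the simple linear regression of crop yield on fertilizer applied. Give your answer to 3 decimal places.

n = 6, Σx = 550, Σy = 19.42, Σxy = 2089.01, Σx² = 62254, Σy² = 74.885
Sxx = Σx² − (Σx)²/n = 62254 − 50416.666667 = 11837.333333
Sxy = Σxy − (Σx)(Σy)/n = 2089.01 − 1780.166667 = 308.843333
Syy = Σy² − (Σy)²/n = 74.885 − 62.856067 = 12.028933
R² = Sxy²/(Sxx·Syy) = (308.843333)²/(11837.333333·12.028933) = 0.669878

0.670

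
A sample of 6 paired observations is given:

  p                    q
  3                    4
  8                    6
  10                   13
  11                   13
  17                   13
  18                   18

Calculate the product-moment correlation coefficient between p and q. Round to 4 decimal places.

n = 6, Σx = 67, Σy = 67, Σxy = 878, Σx² = 907, Σy² = 883
Sxx = Σx² − (Σx)²/n = 907 − 748.166667 = 158.833333
Sxy = Σxy − (Σx)(Σy)/n = 878 − 748.166667 = 129.833333
Syy = Σy² − (Σy)²/n = 883 − 748.166667 = 134.833333
r = Sxy/√(Sxx·Syy) = 129.833333/√(21416.027778) = 129.833333/146.342160 = 0.887190

0.8872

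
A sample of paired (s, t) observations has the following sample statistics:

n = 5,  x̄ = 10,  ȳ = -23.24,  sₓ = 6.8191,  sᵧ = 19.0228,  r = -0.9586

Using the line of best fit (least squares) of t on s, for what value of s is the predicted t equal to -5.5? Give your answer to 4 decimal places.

3.3661

b = r · sᵧ/sₓ = -0.9586 · 19.0228/6.8191 = -2.674144
a = ȳ − b·x̄ = -23.24 − (-2.674144)·10 = 3.501441
Set a + b·x = -5.5: x = (-5.5 − 3.501441) / (-2.674144) = 3.366102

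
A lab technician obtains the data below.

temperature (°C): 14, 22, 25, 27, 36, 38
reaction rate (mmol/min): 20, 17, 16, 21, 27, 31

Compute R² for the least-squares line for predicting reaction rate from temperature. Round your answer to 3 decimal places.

0.623

n = 6, Σx = 162, Σy = 132, Σxy = 3771, Σx² = 4774, Σy² = 3076
Sxx = Σx² − (Σx)²/n = 4774 − 4374 = 400
Sxy = Σxy − (Σx)(Σy)/n = 3771 − 3564 = 207
Syy = Σy² − (Σy)²/n = 3076 − 2904 = 172
R² = Sxy²/(Sxx·Syy) = (207)²/(400·172) = 0.622805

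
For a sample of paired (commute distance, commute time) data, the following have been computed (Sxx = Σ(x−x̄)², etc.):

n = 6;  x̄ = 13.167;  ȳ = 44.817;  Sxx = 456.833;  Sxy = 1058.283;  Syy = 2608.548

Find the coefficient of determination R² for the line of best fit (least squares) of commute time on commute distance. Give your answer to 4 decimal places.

0.9398

R² = Sxy²/(Sxx·Syy) = (1058.283)²/(456.833·2608.548) = 0.939826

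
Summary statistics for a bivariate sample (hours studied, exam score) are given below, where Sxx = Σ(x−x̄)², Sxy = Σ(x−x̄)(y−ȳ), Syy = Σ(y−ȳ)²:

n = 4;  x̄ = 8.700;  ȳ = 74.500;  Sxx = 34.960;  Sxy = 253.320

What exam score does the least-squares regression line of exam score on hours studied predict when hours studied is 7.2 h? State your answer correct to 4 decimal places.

b = Sxy/Sxx = 253.32/34.96 = 7.245995
a = ȳ − b·x̄ = 74.5 − 7.245995·8.7 = 11.459840
ŷ(7.2) = a + b·7.2 = 11.459840 + 7.245995·7.2 = 63.631007

63.6310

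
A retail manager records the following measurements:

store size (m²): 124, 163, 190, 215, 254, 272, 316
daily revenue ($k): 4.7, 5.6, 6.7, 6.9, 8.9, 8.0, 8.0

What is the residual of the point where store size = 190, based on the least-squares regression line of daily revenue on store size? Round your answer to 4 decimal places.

0.3041

n = 7, Σx = 1534, Σy = 48.8, Σxy = 11216.7, Σx² = 362626
Sxx = Σx² − (Σx)²/n = 362626 − 336165.142857 = 26460.857143
Sxy = Σxy − (Σx)(Σy)/n = 11216.7 − 10694.171429 = 522.528571
b = Sxy/Sxx = 522.528571/26460.857143 = 0.019747
a = ȳ − b·x̄ = 6.971429 − 0.019747·219.142857 = 2.643965
ŷ(190) = 2.643965 + 0.019747·190 = 6.395938
residual = y − ŷ = 6.7 − 6.395938 = 0.304062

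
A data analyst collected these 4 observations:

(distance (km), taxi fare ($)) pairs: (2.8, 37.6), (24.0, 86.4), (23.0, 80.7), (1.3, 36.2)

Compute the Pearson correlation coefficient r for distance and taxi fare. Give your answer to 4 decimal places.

0.9982

n = 4, Σx = 51.1, Σy = 240.9, Σxy = 4082.04, Σx² = 1114.53, Σy² = 16701.65
Sxx = Σx² − (Σx)²/n = 1114.53 − 652.8025 = 461.7275
Sxy = Σxy − (Σx)(Σy)/n = 4082.04 − 3077.4975 = 1004.5425
Syy = Σy² − (Σy)²/n = 16701.65 − 14508.2025 = 2193.4475
r = Sxy/√(Sxx·Syy) = 1004.5425/√(1012775.030556) = 1004.5425/1006.367244 = 0.998187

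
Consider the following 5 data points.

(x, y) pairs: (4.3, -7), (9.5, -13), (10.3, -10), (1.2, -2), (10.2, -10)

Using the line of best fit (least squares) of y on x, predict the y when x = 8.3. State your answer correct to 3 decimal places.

-9.504

n = 5, Σx = 35.5, Σy = -42, Σxy = -361, Σx² = 320.31
Sxx = Σx² − (Σx)²/n = 320.31 − 252.05 = 68.26
Sxy = Σxy − (Σx)(Σy)/n = -361 − (-298.2) = -62.8
b = Sxy/Sxx = -62.8/68.26 = -0.920012
a = ȳ − b·x̄ = -8.4 − (-0.920012)·7.1 = -1.867917
ŷ(8.3) = a + b·8.3 = -1.867917 + (-0.920012)·8.3 = -9.504014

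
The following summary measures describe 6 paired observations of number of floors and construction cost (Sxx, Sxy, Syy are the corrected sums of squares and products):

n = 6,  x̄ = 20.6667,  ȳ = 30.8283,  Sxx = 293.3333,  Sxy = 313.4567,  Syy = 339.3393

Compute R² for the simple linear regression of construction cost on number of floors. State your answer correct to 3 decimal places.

R² = Sxy²/(Sxx·Syy) = (313.4567)²/(293.3333·339.3393) = 0.987096

0.987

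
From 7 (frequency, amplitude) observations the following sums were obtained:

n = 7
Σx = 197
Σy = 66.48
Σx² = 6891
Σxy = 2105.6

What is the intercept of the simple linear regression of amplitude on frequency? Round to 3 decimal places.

4.594

Sxx = Σx² − (Σx)²/n = 6891 − 5544.142857 = 1346.857143
Sxy = Σxy − (Σx)(Σy)/n = 2105.6 − 1870.937143 = 234.662857
b = Sxy/Sxx = 234.662857/1346.857143 = 0.174230
a = ȳ − b·x̄ = 9.497143 − 0.174230·28.142857 = 4.593814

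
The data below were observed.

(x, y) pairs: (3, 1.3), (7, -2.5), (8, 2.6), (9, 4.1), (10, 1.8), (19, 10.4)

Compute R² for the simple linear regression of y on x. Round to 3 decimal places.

n = 6, Σx = 56, Σy = 17.7, Σxy = 259.7, Σx² = 664, Σy² = 142.91
Sxx = Σx² − (Σx)²/n = 664 − 522.666667 = 141.333333
Sxy = Σxy − (Σx)(Σy)/n = 259.7 − 165.2 = 94.5
Syy = Σy² − (Σy)²/n = 142.91 − 52.215 = 90.695
R² = Sxy²/(Sxx·Syy) = (94.5)²/(141.333333·90.695) = 0.696684

0.697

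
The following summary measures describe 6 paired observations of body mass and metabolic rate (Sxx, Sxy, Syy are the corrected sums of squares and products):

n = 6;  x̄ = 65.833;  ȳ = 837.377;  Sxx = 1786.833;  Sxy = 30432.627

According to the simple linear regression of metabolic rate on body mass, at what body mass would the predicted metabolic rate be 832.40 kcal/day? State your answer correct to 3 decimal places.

b = Sxy/Sxx = 30432.627/1786.833 = 17.031601
a = ȳ − b·x̄ = 837.377 − 17.031601·65.833 = -283.864399
Set a + b·x = 832.40: x = (832.40 − (-283.864399)) / 17.031601 = 65.540779

65.541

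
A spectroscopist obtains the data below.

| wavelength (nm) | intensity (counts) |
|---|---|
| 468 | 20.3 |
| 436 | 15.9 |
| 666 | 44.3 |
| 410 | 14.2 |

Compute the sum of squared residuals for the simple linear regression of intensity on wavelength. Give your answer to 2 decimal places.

1.04

n = 4, Σx = 1980, Σy = 94.7, Σxy = 51758.6, Σx² = 1020776, Σy² = 2829.03
Sxx = Σx² − (Σx)²/n = 1020776 − 980100 = 40676
Sxy = Σxy − (Σx)(Σy)/n = 51758.6 − 46876.5 = 4882.1
Syy = Σy² − (Σy)²/n = 2829.03 − 2242.0225 = 587.0075
b = Sxy/Sxx = 4882.1/40676 = 0.120024
SSE = Syy − b·Sxy = 587.0075 − 0.120024·4882.1 = 1.037876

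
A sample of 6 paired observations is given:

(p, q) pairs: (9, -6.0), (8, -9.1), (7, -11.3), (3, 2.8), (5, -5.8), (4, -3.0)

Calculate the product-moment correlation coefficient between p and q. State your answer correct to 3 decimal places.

n = 6, Σx = 36, Σy = -32.4, Σxy = -238.5, Σx² = 244, Σy² = 296.98
Sxx = Σx² − (Σx)²/n = 244 − 216 = 28
Sxy = Σxy − (Σx)(Σy)/n = -238.5 − (-194.4) = -44.1
Syy = Σy² − (Σy)²/n = 296.98 − 174.96 = 122.02
r = Sxy/√(Sxx·Syy) = -44.1/√(3416.56) = -44.1/58.451347 = -0.754474

-0.754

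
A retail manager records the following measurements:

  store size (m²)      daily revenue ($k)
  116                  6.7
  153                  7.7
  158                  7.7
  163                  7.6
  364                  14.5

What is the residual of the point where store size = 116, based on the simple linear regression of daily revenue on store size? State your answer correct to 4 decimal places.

n = 5, Σx = 954, Σy = 44.2, Σxy = 9688.7, Σx² = 220894
Sxx = Σx² − (Σx)²/n = 220894 − 182023.2 = 38870.8
Sxy = Σxy − (Σx)(Σy)/n = 9688.7 − 8433.36 = 1255.34
b = Sxy/Sxx = 1255.34/38870.8 = 0.032295
a = ȳ − b·x̄ = 8.84 − 0.032295·190.8 = 2.678077
ŷ(116) = 2.678077 + 0.032295·116 = 6.424320
residual = y − ŷ = 6.7 − 6.424320 = 0.275680

0.2757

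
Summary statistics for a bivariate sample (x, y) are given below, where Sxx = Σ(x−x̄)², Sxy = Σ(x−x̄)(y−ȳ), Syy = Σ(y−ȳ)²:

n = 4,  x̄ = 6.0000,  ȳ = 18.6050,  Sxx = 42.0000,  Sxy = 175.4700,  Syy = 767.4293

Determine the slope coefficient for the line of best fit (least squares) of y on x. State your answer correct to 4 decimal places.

4.1779

b = Sxy/Sxx = 175.47/42 = 4.177857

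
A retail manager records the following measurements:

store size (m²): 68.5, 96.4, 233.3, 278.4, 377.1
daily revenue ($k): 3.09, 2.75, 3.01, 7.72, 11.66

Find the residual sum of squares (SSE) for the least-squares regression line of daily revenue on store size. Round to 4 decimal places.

n = 5, Σx = 1053.7, Σy = 28.23, Σxy = 7725.232, Σx² = 288125.07, Σy² = 221.7247
Sxx = Σx² − (Σx)²/n = 288125.07 − 222056.738 = 66068.332
Sxy = Σxy − (Σx)(Σy)/n = 7725.232 − 5949.1902 = 1776.0418
Syy = Σy² − (Σy)²/n = 221.7247 − 159.38658 = 62.33812
b = Sxy/Sxx = 1776.0418/66068.332 = 0.026882
SSE = Syy − b·Sxy = 62.33812 − 0.026882·1776.0418 = 14.594755

14.5948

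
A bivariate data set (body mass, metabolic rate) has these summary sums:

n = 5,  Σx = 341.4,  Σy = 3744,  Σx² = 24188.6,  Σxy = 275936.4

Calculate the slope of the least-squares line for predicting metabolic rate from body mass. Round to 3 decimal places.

23.121

Sxx = Σx² − (Σx)²/n = 24188.6 − 23310.792 = 877.808
Sxy = Σxy − (Σx)(Σy)/n = 275936.4 − 255640.32 = 20296.08
b = Sxy/Sxx = 20296.08/877.808 = 23.121320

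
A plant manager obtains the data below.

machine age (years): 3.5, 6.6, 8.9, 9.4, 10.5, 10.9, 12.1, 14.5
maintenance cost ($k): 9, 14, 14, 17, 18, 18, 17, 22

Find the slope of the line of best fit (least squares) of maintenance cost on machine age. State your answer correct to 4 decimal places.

1.0852

n = 8, Σx = 76.4, Σy = 129, Σxy = 1318.2, Σx² = 809.1
Sxx = Σx² − (Σx)²/n = 809.1 − 729.62 = 79.48
Sxy = Σxy − (Σx)(Σy)/n = 1318.2 − 1231.95 = 86.25
b = Sxy/Sxx = 86.25/79.48 = 1.085179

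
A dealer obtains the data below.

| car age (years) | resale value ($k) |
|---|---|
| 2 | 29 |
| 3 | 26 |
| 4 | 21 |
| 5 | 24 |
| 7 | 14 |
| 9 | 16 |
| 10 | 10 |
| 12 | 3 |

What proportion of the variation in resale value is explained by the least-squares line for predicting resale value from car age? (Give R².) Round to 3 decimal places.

n = 8, Σx = 52, Σy = 143, Σxy = 718, Σx² = 428, Σy² = 3095
Sxx = Σx² − (Σx)²/n = 428 − 338 = 90
Sxy = Σxy − (Σx)(Σy)/n = 718 − 929.5 = -211.5
Syy = Σy² − (Σy)²/n = 3095 − 2556.125 = 538.875
R² = Sxy²/(Sxx·Syy) = (-211.5)²/(90·538.875) = 0.922338

0.922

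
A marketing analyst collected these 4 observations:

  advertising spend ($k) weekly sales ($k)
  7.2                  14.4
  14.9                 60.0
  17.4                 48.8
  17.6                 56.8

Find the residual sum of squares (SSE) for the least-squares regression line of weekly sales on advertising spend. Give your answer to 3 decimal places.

n = 4, Σx = 57.1, Σy = 180, Σxy = 2846.48, Σx² = 886.37, Σy² = 9415.04
Sxx = Σx² − (Σx)²/n = 886.37 − 815.1025 = 71.2675
Sxy = Σxy − (Σx)(Σy)/n = 2846.48 − 2569.5 = 276.98
Syy = Σy² − (Σy)²/n = 9415.04 − 8100 = 1315.04
b = Sxy/Sxx = 276.98/71.2675 = 3.886484
SSE = Syy − b·Sxy = 1315.04 − 3.886484·276.98 = 238.561656

238.562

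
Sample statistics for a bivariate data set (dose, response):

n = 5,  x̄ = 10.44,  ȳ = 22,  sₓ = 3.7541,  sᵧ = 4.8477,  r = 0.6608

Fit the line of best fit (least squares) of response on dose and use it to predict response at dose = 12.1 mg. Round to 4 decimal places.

b = r · sᵧ/sₓ = 0.6608 · 4.8477/3.7541 = 0.853296
a = ȳ − b·x̄ = 22 − 0.853296·10.44 = 13.091585
ŷ(12.1) = a + b·12.1 = 13.091585 + 0.853296·12.1 = 23.416472

23.4165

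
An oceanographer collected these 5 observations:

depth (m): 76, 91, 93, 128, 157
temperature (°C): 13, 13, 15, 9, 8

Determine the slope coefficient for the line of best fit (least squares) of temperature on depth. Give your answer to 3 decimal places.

-0.080

n = 5, Σx = 545, Σy = 58, Σxy = 5974, Σx² = 63739
Sxx = Σx² − (Σx)²/n = 63739 − 59405 = 4334
Sxy = Σxy − (Σx)(Σy)/n = 5974 − 6322 = -348
b = Sxy/Sxx = -348/4334 = -0.080295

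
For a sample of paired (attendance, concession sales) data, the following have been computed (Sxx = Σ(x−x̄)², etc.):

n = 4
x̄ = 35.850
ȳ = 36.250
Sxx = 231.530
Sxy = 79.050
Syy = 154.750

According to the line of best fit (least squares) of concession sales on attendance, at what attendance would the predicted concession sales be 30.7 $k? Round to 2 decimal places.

b = Sxy/Sxx = 79.05/231.53 = 0.341424
a = ȳ − b·x̄ = 36.25 − 0.341424·35.85 = 24.009934
Set a + b·x = 30.7: x = (30.7 − 24.009934) / 0.341424 = 19.594573

19.59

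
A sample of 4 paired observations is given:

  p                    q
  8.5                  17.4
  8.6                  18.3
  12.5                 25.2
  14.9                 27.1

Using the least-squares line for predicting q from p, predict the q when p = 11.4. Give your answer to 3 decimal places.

22.421

n = 4, Σx = 44.5, Σy = 88, Σxy = 1024.07, Σx² = 524.47
Sxx = Σx² − (Σx)²/n = 524.47 − 495.0625 = 29.4075
Sxy = Σxy − (Σx)(Σy)/n = 1024.07 − 979 = 45.07
b = Sxy/Sxx = 45.07/29.4075 = 1.532602
a = ȳ − b·x̄ = 22 − 1.532602·11.125 = 4.949800
ŷ(11.4) = a + b·11.4 = 4.949800 + 1.532602·11.4 = 22.421466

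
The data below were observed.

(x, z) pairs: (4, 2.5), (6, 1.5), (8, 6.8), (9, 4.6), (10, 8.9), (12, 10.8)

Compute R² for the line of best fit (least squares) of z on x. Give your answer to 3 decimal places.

0.806

n = 6, Σx = 49, Σy = 35.1, Σxy = 333.4, Σx² = 441, Σy² = 271.75
Sxx = Σx² − (Σx)²/n = 441 − 400.166667 = 40.833333
Sxy = Σxy − (Σx)(Σy)/n = 333.4 − 286.65 = 46.75
Syy = Σy² − (Σy)²/n = 271.75 − 205.335 = 66.415
R² = Sxy²/(Sxx·Syy) = (46.75)²/(40.833333·66.415) = 0.805902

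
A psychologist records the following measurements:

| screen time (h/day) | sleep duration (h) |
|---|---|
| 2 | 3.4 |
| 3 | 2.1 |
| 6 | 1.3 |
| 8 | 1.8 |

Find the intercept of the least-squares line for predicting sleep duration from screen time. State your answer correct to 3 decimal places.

3.309

n = 4, Σx = 19, Σy = 8.6, Σxy = 35.3, Σx² = 113
Sxx = Σx² − (Σx)²/n = 113 − 90.25 = 22.75
Sxy = Σxy − (Σx)(Σy)/n = 35.3 − 40.85 = -5.55
b = Sxy/Sxx = -5.55/22.75 = -0.243956
a = ȳ − b·x̄ = 2.15 − (-0.243956)·4.75 = 3.308791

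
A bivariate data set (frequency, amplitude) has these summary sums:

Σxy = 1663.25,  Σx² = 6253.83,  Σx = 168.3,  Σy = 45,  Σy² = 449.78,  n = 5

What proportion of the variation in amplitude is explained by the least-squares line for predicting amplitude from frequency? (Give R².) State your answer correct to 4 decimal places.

Sxx = Σx² − (Σx)²/n = 6253.83 − 5664.978 = 588.852
Sxy = Σxy − (Σx)(Σy)/n = 1663.25 − 1514.7 = 148.55
Syy = Σy² − (Σy)²/n = 449.78 − 405 = 44.78
R² = Sxy²/(Sxx·Syy) = (148.55)²/(588.852·44.78) = 0.836864

0.8369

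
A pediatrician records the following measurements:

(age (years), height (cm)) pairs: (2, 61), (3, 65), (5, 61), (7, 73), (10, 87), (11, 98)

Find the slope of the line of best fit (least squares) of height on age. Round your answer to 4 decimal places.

3.9010

n = 6, Σx = 38, Σy = 445, Σxy = 3081, Σx² = 308
Sxx = Σx² − (Σx)²/n = 308 − 240.666667 = 67.333333
Sxy = Σxy − (Σx)(Σy)/n = 3081 − 2818.333333 = 262.666667
b = Sxy/Sxx = 262.666667/67.333333 = 3.900990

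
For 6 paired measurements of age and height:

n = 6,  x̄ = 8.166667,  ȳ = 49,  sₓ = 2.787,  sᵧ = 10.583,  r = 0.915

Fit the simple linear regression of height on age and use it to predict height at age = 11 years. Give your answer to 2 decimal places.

b = r · sᵧ/sₓ = 0.915 · 10.583/2.787 = 3.474505
a = ȳ − b·x̄ = 49 − 3.474505·8.166667 = 20.624876
ŷ(11) = a + b·11 = 20.624876 + 3.474505·11 = 58.844429

58.84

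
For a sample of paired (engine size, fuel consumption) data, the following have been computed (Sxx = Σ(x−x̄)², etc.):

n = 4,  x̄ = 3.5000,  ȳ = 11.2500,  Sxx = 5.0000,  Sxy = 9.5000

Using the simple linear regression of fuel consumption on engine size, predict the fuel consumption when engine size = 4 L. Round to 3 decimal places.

12.200

b = Sxy/Sxx = 9.5/5 = 1.9
a = ȳ − b·x̄ = 11.25 − 1.9·3.5 = 4.6
ŷ(4) = a + b·4 = 4.6 + 1.9·4 = 12.2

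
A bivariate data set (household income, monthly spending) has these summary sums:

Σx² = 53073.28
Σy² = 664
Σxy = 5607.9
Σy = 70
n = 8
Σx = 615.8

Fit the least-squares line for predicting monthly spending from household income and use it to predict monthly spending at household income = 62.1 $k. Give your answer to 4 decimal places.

8.1740

Sxx = Σx² − (Σx)²/n = 53073.28 − 47401.205 = 5672.075
Sxy = Σxy − (Σx)(Σy)/n = 5607.9 − 5388.25 = 219.65
b = Sxy/Sxx = 219.65/5672.075 = 0.038725
a = ȳ − b·x̄ = 8.75 − 0.038725·76.975 = 5.769158
ŷ(62.1) = a + b·62.1 = 5.769158 + 0.038725·62.1 = 8.173969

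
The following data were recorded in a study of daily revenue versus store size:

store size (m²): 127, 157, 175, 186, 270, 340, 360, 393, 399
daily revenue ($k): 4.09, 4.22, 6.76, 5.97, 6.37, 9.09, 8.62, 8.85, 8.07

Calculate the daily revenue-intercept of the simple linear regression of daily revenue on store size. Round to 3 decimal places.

2.641

n = 9, Σx = 2407, Σy = 62.04, Σxy = 18087.07, Σx² = 737749
Sxx = Σx² − (Σx)²/n = 737749 − 643738.777778 = 94010.222222
Sxy = Σxy − (Σx)(Σy)/n = 18087.07 − 16592.253333 = 1494.816667
b = Sxy/Sxx = 1494.816667/94010.222222 = 0.015901
a = ȳ − b·x̄ = 6.893333 − 0.015901·267.444444 = 2.640813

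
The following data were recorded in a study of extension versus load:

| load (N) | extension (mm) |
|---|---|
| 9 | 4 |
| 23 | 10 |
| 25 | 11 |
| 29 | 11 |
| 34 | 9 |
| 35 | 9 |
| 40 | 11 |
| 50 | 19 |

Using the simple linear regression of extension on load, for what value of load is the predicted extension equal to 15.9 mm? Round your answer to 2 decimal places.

n = 8, Σx = 245, Σy = 84, Σxy = 2871, Σx² = 8557
Sxx = Σx² − (Σx)²/n = 8557 − 7503.125 = 1053.875
Sxy = Σxy − (Σx)(Σy)/n = 2871 − 2572.5 = 298.5
b = Sxy/Sxx = 298.5/1053.875 = 0.283240
a = ȳ − b·x̄ = 10.5 − 0.283240·30.625 = 1.825762
Set a + b·x = 15.9: x = (15.9 − 1.825762) / 0.283240 = 49.690075

49.69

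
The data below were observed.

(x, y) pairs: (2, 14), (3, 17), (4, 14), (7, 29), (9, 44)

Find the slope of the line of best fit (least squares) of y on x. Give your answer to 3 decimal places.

4.235

n = 5, Σx = 25, Σy = 118, Σxy = 734, Σx² = 159
Sxx = Σx² − (Σx)²/n = 159 − 125 = 34
Sxy = Σxy − (Σx)(Σy)/n = 734 − 590 = 144
b = Sxy/Sxx = 144/34 = 4.235294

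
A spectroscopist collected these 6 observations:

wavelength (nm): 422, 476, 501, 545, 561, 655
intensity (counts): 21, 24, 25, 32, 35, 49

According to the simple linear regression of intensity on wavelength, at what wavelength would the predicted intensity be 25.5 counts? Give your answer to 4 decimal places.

n = 6, Σx = 3160, Σy = 186, Σxy = 101981, Σx² = 1696432
Sxx = Σx² − (Σx)²/n = 1696432 − 1664266.666667 = 32165.333333
Sxy = Σxy − (Σx)(Σy)/n = 101981 − 97960 = 4021
b = Sxy/Sxx = 4021/32165.333333 = 0.125010
a = ȳ − b·x̄ = 31 − 0.125010·526.666667 = -34.838791
Set a + b·x = 25.5: x = (25.5 − (-34.838791)) / 0.125010 = 482.670314

482.6703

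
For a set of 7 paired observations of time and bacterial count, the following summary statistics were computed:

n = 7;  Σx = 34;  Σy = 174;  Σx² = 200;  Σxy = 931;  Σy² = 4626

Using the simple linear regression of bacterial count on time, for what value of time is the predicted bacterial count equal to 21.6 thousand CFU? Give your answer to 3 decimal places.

Sxx = Σx² − (Σx)²/n = 200 − 165.142857 = 34.857143
Sxy = Σxy − (Σx)(Σy)/n = 931 − 845.142857 = 85.857143
b = Sxy/Sxx = 85.857143/34.857143 = 2.463115
a = ȳ − b·x̄ = 24.857143 − 2.463115·4.857143 = 12.893443
Set a + b·x = 21.6: x = (21.6 − 12.893443) / 2.463115 = 3.534775

3.535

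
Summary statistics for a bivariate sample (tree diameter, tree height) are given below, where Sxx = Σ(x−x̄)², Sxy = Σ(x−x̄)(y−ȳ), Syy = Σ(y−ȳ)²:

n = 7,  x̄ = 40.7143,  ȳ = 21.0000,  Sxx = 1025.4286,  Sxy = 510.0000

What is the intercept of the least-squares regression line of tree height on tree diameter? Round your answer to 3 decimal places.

b = Sxy/Sxx = 510/1025.4286 = 0.497353
a = ȳ − b·x̄ = 21 − 0.497353·40.7143 = 0.750620

0.751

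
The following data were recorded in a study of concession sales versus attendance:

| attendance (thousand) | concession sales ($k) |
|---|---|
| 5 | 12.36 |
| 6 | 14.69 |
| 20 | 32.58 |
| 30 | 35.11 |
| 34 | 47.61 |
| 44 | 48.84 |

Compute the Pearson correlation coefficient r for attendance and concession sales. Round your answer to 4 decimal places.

n = 6, Σx = 139, Σy = 191.19, Σxy = 5622.54, Σx² = 4453, Σy² = 7314.7919
Sxx = Σx² − (Σx)²/n = 4453 − 3220.166667 = 1232.833333
Sxy = Σxy − (Σx)(Σy)/n = 5622.54 − 4429.235 = 1193.305
Syy = Σy² − (Σy)²/n = 7314.7919 − 6092.26935 = 1222.52255
r = Sxy/√(Sxx·Syy) = 1193.305/√(1507166.550392) = 1193.305/1227.667117 = 0.972010

0.9720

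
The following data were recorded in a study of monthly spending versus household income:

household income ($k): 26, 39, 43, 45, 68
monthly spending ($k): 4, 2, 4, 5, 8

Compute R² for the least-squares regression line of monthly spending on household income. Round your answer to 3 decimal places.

n = 5, Σx = 221, Σy = 23, Σxy = 1123, Σx² = 10695, Σy² = 125
Sxx = Σx² − (Σx)²/n = 10695 − 9768.2 = 926.8
Sxy = Σxy − (Σx)(Σy)/n = 1123 − 1016.6 = 106.4
Syy = Σy² − (Σy)²/n = 125 − 105.8 = 19.2
R² = Sxy²/(Sxx·Syy) = (106.4)²/(926.8·19.2) = 0.636203

0.636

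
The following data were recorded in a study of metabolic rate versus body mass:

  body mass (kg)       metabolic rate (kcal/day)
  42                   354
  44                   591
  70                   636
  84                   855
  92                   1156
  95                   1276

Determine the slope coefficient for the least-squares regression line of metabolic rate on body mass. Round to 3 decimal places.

13.909

n = 6, Σx = 427, Σy = 4868, Σxy = 384784, Σx² = 33145
Sxx = Σx² − (Σx)²/n = 33145 − 30388.166667 = 2756.833333
Sxy = Σxy − (Σx)(Σy)/n = 384784 − 346439.333333 = 38344.666667
b = Sxy/Sxx = 38344.666667/2756.833333 = 13.908954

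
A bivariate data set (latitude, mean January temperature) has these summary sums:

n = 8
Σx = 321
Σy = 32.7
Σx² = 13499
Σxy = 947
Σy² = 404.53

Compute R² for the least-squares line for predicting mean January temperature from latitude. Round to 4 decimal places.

0.7951

Sxx = Σx² − (Σx)²/n = 13499 − 12880.125 = 618.875
Sxy = Σxy − (Σx)(Σy)/n = 947 − 1312.0875 = -365.0875
Syy = Σy² − (Σy)²/n = 404.53 − 133.66125 = 270.86875
R² = Sxy²/(Sxx·Syy) = (-365.0875)²/(618.875·270.86875) = 0.795119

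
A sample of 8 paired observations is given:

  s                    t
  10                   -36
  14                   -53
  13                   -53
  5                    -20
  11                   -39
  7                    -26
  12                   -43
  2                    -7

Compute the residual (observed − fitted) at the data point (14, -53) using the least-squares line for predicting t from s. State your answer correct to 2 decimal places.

n = 8, Σx = 74, Σy = -277, Σxy = -3032, Σx² = 808
Sxx = Σx² − (Σx)²/n = 808 − 684.5 = 123.5
Sxy = Σxy − (Σx)(Σy)/n = -3032 − (-2562.25) = -469.75
b = Sxy/Sxx = -469.75/123.5 = -3.803644
a = ȳ − b·x̄ = -34.625 − (-3.803644)·9.25 = 0.558704
ŷ(14) = 0.558704 + (-3.803644)·14 = -52.692308
residual = y − ŷ = -53 − (-52.692308) = -0.307692

-0.31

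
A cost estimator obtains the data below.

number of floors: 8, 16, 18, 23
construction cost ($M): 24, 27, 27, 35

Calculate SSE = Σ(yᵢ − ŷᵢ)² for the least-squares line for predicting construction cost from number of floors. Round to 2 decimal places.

n = 4, Σx = 65, Σy = 113, Σxy = 1915, Σx² = 1173, Σy² = 3259
Sxx = Σx² − (Σx)²/n = 1173 − 1056.25 = 116.75
Sxy = Σxy − (Σx)(Σy)/n = 1915 − 1836.25 = 78.75
Syy = Σy² − (Σy)²/n = 3259 − 3192.25 = 66.75
b = Sxy/Sxx = 78.75/116.75 = 0.674518
SSE = Syy − b·Sxy = 66.75 − 0.674518·78.75 = 13.631692

13.63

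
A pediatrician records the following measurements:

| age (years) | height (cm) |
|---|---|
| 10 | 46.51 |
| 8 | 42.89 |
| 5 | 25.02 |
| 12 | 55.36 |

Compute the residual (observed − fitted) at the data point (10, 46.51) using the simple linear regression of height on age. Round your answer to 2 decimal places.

n = 4, Σx = 35, Σy = 169.78, Σxy = 1597.64, Σx² = 333
Sxx = Σx² − (Σx)²/n = 333 − 306.25 = 26.75
Sxy = Σxy − (Σx)(Σy)/n = 1597.64 − 1485.575 = 112.065
b = Sxy/Sxx = 112.065/26.75 = 4.189346
a = ȳ − b·x̄ = 42.445 − 4.189346·8.75 = 5.788224
ŷ(10) = 5.788224 + 4.189346·10 = 47.681682
residual = y − ŷ = 46.51 − 47.681682 = -1.171682

-1.17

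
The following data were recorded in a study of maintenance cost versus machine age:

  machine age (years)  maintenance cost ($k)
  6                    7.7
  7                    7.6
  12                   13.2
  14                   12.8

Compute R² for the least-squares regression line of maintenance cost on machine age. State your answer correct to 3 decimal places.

0.917

n = 4, Σx = 39, Σy = 41.3, Σxy = 437, Σx² = 425, Σy² = 455.13
Sxx = Σx² − (Σx)²/n = 425 − 380.25 = 44.75
Sxy = Σxy − (Σx)(Σy)/n = 437 − 402.675 = 34.325
Syy = Σy² − (Σy)²/n = 455.13 − 426.4225 = 28.7075
R² = Sxy²/(Sxx·Syy) = (34.325)²/(44.75·28.7075) = 0.917134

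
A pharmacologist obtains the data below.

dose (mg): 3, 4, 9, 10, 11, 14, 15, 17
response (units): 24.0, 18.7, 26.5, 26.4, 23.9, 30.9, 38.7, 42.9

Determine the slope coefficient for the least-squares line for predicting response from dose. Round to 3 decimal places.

n = 8, Σx = 83, Σy = 232, Σxy = 2654.6, Σx² = 1037
Sxx = Σx² − (Σx)²/n = 1037 − 861.125 = 175.875
Sxy = Σxy − (Σx)(Σy)/n = 2654.6 − 2407 = 247.6
b = Sxy/Sxx = 247.6/175.875 = 1.407818

1.408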